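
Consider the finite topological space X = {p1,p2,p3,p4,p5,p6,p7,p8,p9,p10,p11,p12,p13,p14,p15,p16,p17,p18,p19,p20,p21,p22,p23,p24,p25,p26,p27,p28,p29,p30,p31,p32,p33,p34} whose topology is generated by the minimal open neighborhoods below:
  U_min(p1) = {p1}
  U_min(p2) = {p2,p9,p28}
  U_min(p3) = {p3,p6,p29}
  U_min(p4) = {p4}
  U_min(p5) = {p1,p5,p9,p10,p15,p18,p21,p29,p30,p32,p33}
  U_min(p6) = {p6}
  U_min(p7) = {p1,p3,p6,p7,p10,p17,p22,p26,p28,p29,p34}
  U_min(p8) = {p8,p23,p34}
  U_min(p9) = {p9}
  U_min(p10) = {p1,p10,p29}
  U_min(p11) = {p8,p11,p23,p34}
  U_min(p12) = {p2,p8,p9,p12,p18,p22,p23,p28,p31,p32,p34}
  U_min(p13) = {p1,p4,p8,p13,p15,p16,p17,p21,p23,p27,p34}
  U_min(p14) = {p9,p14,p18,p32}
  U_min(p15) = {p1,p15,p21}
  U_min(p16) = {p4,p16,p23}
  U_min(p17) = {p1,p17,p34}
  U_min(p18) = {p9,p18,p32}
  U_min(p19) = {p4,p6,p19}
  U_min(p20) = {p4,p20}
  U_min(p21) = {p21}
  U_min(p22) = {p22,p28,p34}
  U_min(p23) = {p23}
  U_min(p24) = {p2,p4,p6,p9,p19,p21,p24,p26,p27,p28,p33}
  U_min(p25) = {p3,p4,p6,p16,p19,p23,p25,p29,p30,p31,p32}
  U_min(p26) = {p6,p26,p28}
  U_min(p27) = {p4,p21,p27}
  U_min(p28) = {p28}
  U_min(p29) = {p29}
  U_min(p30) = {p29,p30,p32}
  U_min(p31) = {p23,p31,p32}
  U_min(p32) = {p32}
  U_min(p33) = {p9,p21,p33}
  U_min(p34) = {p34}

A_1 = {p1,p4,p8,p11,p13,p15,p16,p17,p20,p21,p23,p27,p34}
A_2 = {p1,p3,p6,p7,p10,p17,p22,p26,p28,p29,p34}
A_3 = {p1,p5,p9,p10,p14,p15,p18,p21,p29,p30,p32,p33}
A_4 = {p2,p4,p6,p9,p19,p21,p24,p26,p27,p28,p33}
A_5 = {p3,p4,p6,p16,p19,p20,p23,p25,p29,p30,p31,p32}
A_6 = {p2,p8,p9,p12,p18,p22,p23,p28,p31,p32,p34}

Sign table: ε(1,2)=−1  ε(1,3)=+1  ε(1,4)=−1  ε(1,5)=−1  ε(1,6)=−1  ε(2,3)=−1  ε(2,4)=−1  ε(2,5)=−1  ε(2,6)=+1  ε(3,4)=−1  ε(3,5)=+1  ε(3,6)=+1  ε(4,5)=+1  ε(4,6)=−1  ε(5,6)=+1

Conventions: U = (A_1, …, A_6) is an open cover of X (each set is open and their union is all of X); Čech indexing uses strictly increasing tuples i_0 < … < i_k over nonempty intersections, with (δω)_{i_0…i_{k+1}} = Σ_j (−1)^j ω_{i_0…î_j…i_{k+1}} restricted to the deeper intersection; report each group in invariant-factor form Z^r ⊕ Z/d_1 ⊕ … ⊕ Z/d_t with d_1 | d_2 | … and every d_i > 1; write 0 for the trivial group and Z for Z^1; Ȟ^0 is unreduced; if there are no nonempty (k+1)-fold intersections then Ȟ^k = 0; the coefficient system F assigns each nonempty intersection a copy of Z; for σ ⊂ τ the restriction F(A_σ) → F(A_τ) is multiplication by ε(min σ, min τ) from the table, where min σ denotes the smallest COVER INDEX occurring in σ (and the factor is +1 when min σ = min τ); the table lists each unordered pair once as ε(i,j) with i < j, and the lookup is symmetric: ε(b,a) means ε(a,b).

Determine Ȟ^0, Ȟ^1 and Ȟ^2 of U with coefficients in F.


intersection data:
  A12={p1,p17,p34} A13={p1,p15,p21} A14={p4,p21,p27} A15={p4,p16,p20,p23} A16={p8,p23,p34} A23={p1,p10,p29} A24={p6,p26,p28} A25={p3,p6,p29} A26={p22,p28,p34} A34={p9,p21,p33} A35={p29,p30,p32} A36={p9,p18,p32} A45={p4,p6,p19} A46={p2,p9,p28} A56={p23,p31,p32}
  A123={p1} A126={p34} A134={p21} A145={p4} A156={p23} A235={p29} A245={p6} A246={p28} A346={p9} A356={p32}
C dims 6,15,10; δ0: rk 6, SNF 1^5·2; δ1: rk 9, SNF 1^9
Ȟ^0 = (6 − 6) − 0 = 0, so Ȟ^0 ≅ 0
Ȟ^1 = (15 − 9) − 6 = 0 plus torsion [2], so Ȟ^1 ≅ Z/2
Ȟ^2 = (10 − 0) − 9 = 1, so Ȟ^2 ≅ Z

Ȟ^0 ≅ 0, Ȟ^1 ≅ Z/2, Ȟ^2 ≅ Z


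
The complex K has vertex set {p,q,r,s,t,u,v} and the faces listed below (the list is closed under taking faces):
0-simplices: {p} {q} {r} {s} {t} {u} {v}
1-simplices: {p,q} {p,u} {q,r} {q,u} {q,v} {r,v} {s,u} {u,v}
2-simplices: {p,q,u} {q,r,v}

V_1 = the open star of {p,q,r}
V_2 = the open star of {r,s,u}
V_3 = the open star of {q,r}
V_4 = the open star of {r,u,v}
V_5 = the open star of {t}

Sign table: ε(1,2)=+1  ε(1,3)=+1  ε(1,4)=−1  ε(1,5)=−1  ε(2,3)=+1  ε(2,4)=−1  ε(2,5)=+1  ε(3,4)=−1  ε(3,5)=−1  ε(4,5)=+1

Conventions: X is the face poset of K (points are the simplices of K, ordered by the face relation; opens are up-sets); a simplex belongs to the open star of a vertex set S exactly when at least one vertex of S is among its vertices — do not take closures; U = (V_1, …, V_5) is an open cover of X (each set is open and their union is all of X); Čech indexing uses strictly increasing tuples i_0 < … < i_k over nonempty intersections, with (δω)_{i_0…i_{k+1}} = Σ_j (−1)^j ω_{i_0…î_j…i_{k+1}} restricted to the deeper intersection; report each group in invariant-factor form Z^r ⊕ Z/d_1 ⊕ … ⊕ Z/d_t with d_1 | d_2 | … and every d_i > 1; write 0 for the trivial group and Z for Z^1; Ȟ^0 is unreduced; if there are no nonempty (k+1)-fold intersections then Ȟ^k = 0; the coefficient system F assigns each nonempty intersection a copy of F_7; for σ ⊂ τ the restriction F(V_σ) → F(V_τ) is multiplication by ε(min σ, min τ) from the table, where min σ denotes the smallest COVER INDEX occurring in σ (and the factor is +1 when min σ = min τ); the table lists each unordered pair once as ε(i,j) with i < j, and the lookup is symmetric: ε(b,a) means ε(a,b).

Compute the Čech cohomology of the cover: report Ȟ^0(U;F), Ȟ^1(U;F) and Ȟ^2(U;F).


Ȟ^0 ≅ Z/7 ⊕ Z/7, Ȟ^1 ≅ 0 and Ȟ^2 ≅ 0

nonempty intersections:
  V1={{p},{q},{r},{p,q},{p,u},{q,r},{q,u},{q,v},{r,v},{p,q,u},{q,r,v}} V2={{r},{s},{u},{p,u},{q,r},{q,u},{r,v},{s,u},{u,v},{p,q,u},{q,r,v}} V3={{q},{r},{p,q},{q,r},{q,u},{q,v},{r,v},{p,q,u},{q,r,v}} V4={{r},{u},{v},{p,u},{q,r},{q,u},{q,v},{r,v},{s,u},{u,v},{p,q,u},{q,r,v}} V5={{t}}
  V12={{r},{p,u},{q,r},{q,u},{r,v},{p,q,u},{q,r,v}} V13={{q},{r},{p,q},{q,r},{q,u},{q,v},{r,v},{p,q,u},{q,r,v}} V14={{r},{p,u},{q,r},{q,u},{q,v},{r,v},{p,q,u},{q,r,v}} V23={{r},{q,r},{q,u},{r,v},{p,q,u},{q,r,v}} V24={{r},{u},{p,u},{q,r},{q,u},{r,v},{s,u},{u,v},{p,q,u},{q,r,v}} V34={{r},{q,r},{q,u},{q,v},{r,v},{p,q,u},{q,r,v}}
  V123={{r},{q,r},{q,u},{r,v},{p,q,u},{q,r,v}} V124={{r},{p,u},{q,r},{q,u},{r,v},{p,q,u},{q,r,v}} V134={{r},{q,r},{q,u},{q,v},{r,v},{p,q,u},{q,r,v}} V234={{r},{q,r},{q,u},{r,v},{p,q,u},{q,r,v}}
  V1234={{r},{q,r},{q,u},{r,v},{p,q,u},{q,r,v}}
C dims 5,6,4,1; δ0: rk_F7 3; δ1: rk_F7 3; δ2: rk_F7 1
Ȟ^0: (5−3)−0=2 ⇒ Z/7 ⊕ Z/7
Ȟ^1: (6−3)−3=0 ⇒ 0
Ȟ^2: (4−1)−3=0 ⇒ 0


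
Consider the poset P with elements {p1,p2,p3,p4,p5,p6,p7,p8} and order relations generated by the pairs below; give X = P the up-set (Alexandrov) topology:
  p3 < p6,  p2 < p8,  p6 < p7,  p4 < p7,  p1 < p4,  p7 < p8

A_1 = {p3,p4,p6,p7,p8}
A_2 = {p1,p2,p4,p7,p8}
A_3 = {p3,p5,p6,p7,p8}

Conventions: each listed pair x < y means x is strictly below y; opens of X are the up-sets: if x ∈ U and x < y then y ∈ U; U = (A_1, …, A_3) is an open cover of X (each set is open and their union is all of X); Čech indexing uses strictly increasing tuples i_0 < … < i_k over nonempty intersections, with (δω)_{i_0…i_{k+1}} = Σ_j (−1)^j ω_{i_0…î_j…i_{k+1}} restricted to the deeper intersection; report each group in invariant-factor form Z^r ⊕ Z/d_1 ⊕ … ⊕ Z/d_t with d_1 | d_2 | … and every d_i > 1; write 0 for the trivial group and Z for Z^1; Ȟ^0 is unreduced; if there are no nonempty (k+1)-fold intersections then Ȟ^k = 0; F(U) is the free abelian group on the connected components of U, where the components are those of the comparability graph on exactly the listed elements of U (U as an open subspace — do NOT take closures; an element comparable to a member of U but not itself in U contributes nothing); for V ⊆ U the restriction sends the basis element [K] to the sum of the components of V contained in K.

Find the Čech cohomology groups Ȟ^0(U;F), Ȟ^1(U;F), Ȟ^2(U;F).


Ȟ^0(U;F) ≅ Z^2, Ȟ^1(U;F) ≅ 0 and Ȟ^2(U;F) ≅ 0

nerve of the cover:
  A12={p4,p7,p8} A13={p3,p6,p7,p8} A23={p7,p8}
  A123={p7,p8}
components per intersection:
  A1: {p3,p4,p6,p7,p8}
  A2: {p1,p2,p4,p7,p8}
  A3: {p3,p6,p7,p8} {p5}
  A12: {p4,p7,p8}
  A13: {p3,p6,p7,p8}
  A23: {p7,p8}
  A123: {p7,p8}
C dims 4,3,1; δ0: rk 2, SNF 1^2; δ1: rk 1, SNF 1^1
Ȟ^0 = (4 − 2) − 0 = 2, so Ȟ^0 ≅ Z^2
Ȟ^1 = (3 − 1) − 2 = 0, so Ȟ^1 ≅ 0
Ȟ^2 = (1 − 0) − 1 = 0, so Ȟ^2 ≅ 0


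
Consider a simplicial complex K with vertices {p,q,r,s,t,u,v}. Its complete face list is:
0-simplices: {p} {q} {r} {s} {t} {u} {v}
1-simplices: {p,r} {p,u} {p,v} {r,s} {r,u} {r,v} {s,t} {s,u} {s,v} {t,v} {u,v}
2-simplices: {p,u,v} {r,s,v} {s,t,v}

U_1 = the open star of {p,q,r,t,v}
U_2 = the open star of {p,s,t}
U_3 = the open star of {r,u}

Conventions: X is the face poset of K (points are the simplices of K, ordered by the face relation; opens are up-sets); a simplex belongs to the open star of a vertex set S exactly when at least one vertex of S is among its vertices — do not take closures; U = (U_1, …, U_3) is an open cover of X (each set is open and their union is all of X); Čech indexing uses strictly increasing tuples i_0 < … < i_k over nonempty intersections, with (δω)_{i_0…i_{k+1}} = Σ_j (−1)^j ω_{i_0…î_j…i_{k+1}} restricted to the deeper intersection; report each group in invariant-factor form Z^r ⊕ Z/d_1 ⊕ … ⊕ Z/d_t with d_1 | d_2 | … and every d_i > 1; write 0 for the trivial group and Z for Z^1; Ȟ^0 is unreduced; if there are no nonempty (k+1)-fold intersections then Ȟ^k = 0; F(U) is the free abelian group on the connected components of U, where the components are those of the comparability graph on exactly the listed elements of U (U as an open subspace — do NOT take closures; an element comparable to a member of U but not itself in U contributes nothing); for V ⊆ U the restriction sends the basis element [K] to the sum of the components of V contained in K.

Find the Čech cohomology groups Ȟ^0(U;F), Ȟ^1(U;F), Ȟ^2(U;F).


Ȟ^0 = Z^2, Ȟ^1 = Z^2 and Ȟ^2 = 0

nerve simplices:
  U1={{p},{q},{r},{t},{v},{p,r},{p,u},{p,v},{r,s},{r,u},{r,v},{s,t},{s,v},{t,v},{u,v},{p,u,v},{r,s,v},{s,t,v}} U2={{p},{s},{t},{p,r},{p,u},{p,v},{r,s},{s,t},{s,u},{s,v},{t,v},{p,u,v},{r,s,v},{s,t,v}} U3={{r},{u},{p,r},{p,u},{r,s},{r,u},{r,v},{s,u},{u,v},{p,u,v},{r,s,v}}
  U12={{p},{t},{p,r},{p,u},{p,v},{r,s},{s,t},{s,v},{t,v},{p,u,v},{r,s,v},{s,t,v}} U13={{r},{p,r},{p,u},{r,s},{r,u},{r,v},{u,v},{p,u,v},{r,s,v}} U23={{p,r},{p,u},{r,s},{s,u},{p,u,v},{r,s,v}}
  U123={{p,r},{p,u},{r,s},{p,u,v},{r,s,v}}
components per intersection:
  U1: {{p},{r},{t},{v},{p,r},{p,u},{p,v},{r,s},{r,u},{r,v},{s,t},{s,v},{t,v},{u,v},{p,u,v},{r,s,v},{s,t,v}} {{q}}
  U2: {{p},{p,r},{p,u},{p,v},{p,u,v}} {{s},{t},{r,s},{s,t},{s,u},{s,v},{t,v},{r,s,v},{s,t,v}}
  U3: {{r},{u},{p,r},{p,u},{r,s},{r,u},{r,v},{s,u},{u,v},{p,u,v},{r,s,v}}
  U12: {{p},{p,r},{p,u},{p,v},{p,u,v}} {{t},{r,s},{s,t},{s,v},{t,v},{r,s,v},{s,t,v}}
  U13: {{r},{p,r},{r,s},{r,u},{r,v},{r,s,v}} {{p,u},{u,v},{p,u,v}}
  U23: {{p,r}} {{p,u},{p,u,v}} {{r,s},{r,s,v}} {{s,u}}
  U123: {{p,r}} {{p,u},{p,u,v}} {{r,s},{r,s,v}}
C dims 5,8,3; δ0: rk 3, SNF 1^3; δ1: rk 3, SNF 1^3
degree 0: 5−3−0 = 2 → Ȟ^0 ≅ Z^2
degree 1: 8−3−3 = 2 → Ȟ^1 ≅ Z^2
degree 2: 3−0−3 = 0 → Ȟ^2 ≅ 0


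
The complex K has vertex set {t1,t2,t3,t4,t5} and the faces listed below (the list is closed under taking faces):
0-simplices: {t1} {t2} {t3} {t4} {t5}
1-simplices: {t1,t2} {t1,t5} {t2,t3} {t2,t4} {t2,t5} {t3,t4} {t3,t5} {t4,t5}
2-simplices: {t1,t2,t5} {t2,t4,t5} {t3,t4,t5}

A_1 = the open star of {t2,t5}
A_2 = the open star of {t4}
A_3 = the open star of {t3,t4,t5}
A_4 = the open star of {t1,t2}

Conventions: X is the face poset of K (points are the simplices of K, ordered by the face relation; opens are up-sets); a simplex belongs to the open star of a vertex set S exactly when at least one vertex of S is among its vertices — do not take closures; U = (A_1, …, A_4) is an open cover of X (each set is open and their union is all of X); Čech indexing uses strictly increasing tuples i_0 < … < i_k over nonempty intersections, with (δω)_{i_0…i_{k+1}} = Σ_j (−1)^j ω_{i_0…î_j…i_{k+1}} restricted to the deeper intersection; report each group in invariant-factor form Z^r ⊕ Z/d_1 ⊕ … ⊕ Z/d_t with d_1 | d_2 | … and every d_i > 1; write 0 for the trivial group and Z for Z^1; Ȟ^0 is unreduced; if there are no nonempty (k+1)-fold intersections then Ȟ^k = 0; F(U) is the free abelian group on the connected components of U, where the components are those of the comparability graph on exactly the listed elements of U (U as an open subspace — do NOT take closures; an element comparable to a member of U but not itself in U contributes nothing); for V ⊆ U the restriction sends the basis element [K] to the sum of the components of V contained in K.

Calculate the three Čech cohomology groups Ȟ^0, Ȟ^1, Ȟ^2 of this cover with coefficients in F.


Ȟ^0 = Z,  Ȟ^1 = Z,  Ȟ^2 = 0

nerve simplices:
  A1={{t2},{t5},{t1,t2},{t1,t5},{t2,t3},{t2,t4},{t2,t5},{t3,t5},{t4,t5},{t1,t2,t5},{t2,t4,t5},{t3,t4,t5}} A2={{t4},{t2,t4},{t3,t4},{t4,t5},{t2,t4,t5},{t3,t4,t5}} A3={{t3},{t4},{t5},{t1,t5},{t2,t3},{t2,t4},{t2,t5},{t3,t4},{t3,t5},{t4,t5},{t1,t2,t5},{t2,t4,t5},{t3,t4,t5}} A4={{t1},{t2},{t1,t2},{t1,t5},{t2,t3},{t2,t4},{t2,t5},{t1,t2,t5},{t2,t4,t5}}
  A12={{t2,t4},{t4,t5},{t2,t4,t5},{t3,t4,t5}} A13={{t5},{t1,t5},{t2,t3},{t2,t4},{t2,t5},{t3,t5},{t4,t5},{t1,t2,t5},{t2,t4,t5},{t3,t4,t5}} A14={{t2},{t1,t2},{t1,t5},{t2,t3},{t2,t4},{t2,t5},{t1,t2,t5},{t2,t4,t5}} A23={{t4},{t2,t4},{t3,t4},{t4,t5},{t2,t4,t5},{t3,t4,t5}} A24={{t2,t4},{t2,t4,t5}} A34={{t1,t5},{t2,t3},{t2,t4},{t2,t5},{t1,t2,t5},{t2,t4,t5}}
  A123={{t2,t4},{t4,t5},{t2,t4,t5},{t3,t4,t5}} A124={{t2,t4},{t2,t4,t5}} A134={{t1,t5},{t2,t3},{t2,t4},{t2,t5},{t1,t2,t5},{t2,t4,t5}} A234={{t2,t4},{t2,t4,t5}}
  A1234={{t2,t4},{t2,t4,t5}}
components per intersection:
  A1: {{t2},{t5},{t1,t2},{t1,t5},{t2,t3},{t2,t4},{t2,t5},{t3,t5},{t4,t5},{t1,t2,t5},{t2,t4,t5},{t3,t4,t5}}
  A2: {{t4},{t2,t4},{t3,t4},{t4,t5},{t2,t4,t5},{t3,t4,t5}}
  A3: {{t3},{t4},{t5},{t1,t5},{t2,t3},{t2,t4},{t2,t5},{t3,t4},{t3,t5},{t4,t5},{t1,t2,t5},{t2,t4,t5},{t3,t4,t5}}
  A4: {{t1},{t2},{t1,t2},{t1,t5},{t2,t3},{t2,t4},{t2,t5},{t1,t2,t5},{t2,t4,t5}}
  A12: {{t2,t4},{t4,t5},{t2,t4,t5},{t3,t4,t5}}
  A13: {{t5},{t1,t5},{t2,t4},{t2,t5},{t3,t5},{t4,t5},{t1,t2,t5},{t2,t4,t5},{t3,t4,t5}} {{t2,t3}}
  A14: {{t2},{t1,t2},{t1,t5},{t2,t3},{t2,t4},{t2,t5},{t1,t2,t5},{t2,t4,t5}}
  A23: {{t4},{t2,t4},{t3,t4},{t4,t5},{t2,t4,t5},{t3,t4,t5}}
  A24: {{t2,t4},{t2,t4,t5}}
  A34: {{t1,t5},{t2,t4},{t2,t5},{t1,t2,t5},{t2,t4,t5}} {{t2,t3}}
  A123: {{t2,t4},{t4,t5},{t2,t4,t5},{t3,t4,t5}}
  A124: {{t2,t4},{t2,t4,t5}}
  A134: {{t1,t5},{t2,t4},{t2,t5},{t1,t2,t5},{t2,t4,t5}} {{t2,t3}}
  A234: {{t2,t4},{t2,t4,t5}}
  A1234: {{t2,t4},{t2,t4,t5}}
C dims 4,8,5,1; δ0: rk 3, SNF 1^3; δ1: rk 4, SNF 1^4; δ2: rk 1, SNF 1^1
degree 0: 4−3−0 = 1 → Ȟ^0 ≅ Z
degree 1: 8−4−3 = 1 → Ȟ^1 ≅ Z
degree 2: 5−1−4 = 0 → Ȟ^2 ≅ 0


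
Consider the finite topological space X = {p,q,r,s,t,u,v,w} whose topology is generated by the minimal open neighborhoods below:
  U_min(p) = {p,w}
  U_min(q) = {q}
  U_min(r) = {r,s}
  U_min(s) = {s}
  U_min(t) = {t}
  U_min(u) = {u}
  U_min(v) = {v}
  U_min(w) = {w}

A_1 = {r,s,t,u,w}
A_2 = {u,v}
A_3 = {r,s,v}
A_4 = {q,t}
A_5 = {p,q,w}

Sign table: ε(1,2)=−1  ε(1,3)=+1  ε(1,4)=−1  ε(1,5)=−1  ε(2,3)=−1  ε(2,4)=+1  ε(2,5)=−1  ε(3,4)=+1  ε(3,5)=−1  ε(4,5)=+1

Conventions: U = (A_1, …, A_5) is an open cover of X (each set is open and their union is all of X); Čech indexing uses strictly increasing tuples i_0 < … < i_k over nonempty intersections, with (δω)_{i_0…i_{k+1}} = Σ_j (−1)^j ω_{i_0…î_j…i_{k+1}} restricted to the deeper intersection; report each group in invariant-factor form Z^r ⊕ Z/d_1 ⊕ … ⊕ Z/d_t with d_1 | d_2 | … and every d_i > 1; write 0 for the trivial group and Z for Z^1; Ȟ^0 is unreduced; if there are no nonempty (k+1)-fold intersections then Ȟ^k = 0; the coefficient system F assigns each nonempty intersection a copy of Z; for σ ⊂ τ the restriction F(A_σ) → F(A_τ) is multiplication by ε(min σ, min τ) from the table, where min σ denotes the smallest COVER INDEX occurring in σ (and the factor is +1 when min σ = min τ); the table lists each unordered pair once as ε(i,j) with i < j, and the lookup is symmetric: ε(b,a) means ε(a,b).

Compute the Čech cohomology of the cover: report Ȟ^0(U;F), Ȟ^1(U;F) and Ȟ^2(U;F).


nerve of the cover:
  A12={u} A13={r,s} A14={t} A15={w} A23={v} A45={q}
C dims 5,6; δ0: rk 4, SNF 1^4
Ȟ^0 = (5 − 4) − 0 = 1, so Ȟ^0 ≅ Z
Ȟ^1 = (6 − 0) − 4 = 2, so Ȟ^1 ≅ Z^2
Ȟ^2 = (0 − 0) − 0 = 0, so Ȟ^2 ≅ 0

Ȟ^0 ≅ Z,  Ȟ^1 ≅ Z^2,  Ȟ^2 ≅ 0


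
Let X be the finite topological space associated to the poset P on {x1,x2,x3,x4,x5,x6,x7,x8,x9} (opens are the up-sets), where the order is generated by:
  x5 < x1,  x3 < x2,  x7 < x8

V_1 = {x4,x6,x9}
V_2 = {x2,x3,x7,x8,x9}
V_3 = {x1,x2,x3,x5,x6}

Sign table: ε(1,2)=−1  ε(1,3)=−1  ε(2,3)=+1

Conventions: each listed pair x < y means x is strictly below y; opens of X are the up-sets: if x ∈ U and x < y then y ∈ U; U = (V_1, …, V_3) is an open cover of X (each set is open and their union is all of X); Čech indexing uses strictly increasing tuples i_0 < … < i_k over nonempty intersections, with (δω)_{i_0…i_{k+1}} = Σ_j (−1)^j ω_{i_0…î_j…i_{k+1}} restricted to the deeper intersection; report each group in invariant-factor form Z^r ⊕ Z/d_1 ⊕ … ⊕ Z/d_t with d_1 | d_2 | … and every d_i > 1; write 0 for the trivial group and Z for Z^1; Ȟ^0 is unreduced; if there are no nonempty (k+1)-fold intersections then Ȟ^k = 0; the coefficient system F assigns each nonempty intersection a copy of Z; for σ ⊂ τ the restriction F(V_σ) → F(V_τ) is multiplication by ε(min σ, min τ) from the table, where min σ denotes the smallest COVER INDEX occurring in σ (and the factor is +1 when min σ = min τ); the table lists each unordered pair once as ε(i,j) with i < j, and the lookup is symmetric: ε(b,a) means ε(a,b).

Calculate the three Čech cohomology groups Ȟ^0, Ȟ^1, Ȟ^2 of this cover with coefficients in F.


Ȟ^0 ≅ Z, Ȟ^1 ≅ Z and Ȟ^2 ≅ 0

nonempty overlaps:
  V12={x9} V13={x6} V23={x2,x3}
C dims 3,3; δ0: rk 2, SNF 1^2
degree 0: 3−2−0 = 1 → Ȟ^0 ≅ Z
degree 1: 3−0−2 = 1 → Ȟ^1 ≅ Z
degree 2: 0−0−0 = 0 → Ȟ^2 ≅ 0


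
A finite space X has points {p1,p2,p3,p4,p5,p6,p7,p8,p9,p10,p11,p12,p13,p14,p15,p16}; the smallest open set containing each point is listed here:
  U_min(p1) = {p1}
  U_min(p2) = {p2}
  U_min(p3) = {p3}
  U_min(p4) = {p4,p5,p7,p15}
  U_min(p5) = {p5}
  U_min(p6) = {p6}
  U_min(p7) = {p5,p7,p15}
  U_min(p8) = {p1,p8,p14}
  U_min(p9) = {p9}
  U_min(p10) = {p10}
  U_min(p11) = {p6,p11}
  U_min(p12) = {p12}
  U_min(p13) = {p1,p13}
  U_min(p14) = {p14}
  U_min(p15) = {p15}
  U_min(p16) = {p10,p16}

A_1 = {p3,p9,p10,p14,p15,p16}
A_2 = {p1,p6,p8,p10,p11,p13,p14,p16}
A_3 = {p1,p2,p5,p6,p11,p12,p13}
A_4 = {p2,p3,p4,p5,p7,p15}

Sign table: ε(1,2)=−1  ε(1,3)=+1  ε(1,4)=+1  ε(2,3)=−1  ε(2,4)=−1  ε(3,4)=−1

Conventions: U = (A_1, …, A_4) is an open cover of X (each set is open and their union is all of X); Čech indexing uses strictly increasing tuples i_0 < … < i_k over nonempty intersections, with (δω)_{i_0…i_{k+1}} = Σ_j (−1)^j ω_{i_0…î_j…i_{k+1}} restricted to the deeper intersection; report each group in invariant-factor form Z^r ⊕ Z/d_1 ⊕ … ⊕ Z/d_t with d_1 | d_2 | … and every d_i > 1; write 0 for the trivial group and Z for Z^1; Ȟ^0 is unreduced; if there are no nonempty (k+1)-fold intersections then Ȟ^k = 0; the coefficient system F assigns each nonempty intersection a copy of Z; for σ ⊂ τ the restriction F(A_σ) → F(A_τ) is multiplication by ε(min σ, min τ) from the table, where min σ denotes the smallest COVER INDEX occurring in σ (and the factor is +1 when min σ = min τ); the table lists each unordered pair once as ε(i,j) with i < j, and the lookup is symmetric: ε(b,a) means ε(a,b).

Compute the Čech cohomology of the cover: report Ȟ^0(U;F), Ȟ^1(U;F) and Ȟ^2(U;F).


nonempty overlaps:
  A12={p10,p14,p16} A14={p3,p15} A23={p1,p6,p11,p13} A34={p2,p5}
C dims 4,4; δ0: rk 4, SNF 1^3·2
degree 0: 4−4−0 = 0 → Ȟ^0 ≅ 0
degree 1: 4−0−4 = 0 plus torsion [2] → Ȟ^1 ≅ Z/2
degree 2: 0−0−0 = 0 → Ȟ^2 ≅ 0

Ȟ^0(U;F) ≅ 0, Ȟ^1(U;F) ≅ Z/2, Ȟ^2(U;F) ≅ 0


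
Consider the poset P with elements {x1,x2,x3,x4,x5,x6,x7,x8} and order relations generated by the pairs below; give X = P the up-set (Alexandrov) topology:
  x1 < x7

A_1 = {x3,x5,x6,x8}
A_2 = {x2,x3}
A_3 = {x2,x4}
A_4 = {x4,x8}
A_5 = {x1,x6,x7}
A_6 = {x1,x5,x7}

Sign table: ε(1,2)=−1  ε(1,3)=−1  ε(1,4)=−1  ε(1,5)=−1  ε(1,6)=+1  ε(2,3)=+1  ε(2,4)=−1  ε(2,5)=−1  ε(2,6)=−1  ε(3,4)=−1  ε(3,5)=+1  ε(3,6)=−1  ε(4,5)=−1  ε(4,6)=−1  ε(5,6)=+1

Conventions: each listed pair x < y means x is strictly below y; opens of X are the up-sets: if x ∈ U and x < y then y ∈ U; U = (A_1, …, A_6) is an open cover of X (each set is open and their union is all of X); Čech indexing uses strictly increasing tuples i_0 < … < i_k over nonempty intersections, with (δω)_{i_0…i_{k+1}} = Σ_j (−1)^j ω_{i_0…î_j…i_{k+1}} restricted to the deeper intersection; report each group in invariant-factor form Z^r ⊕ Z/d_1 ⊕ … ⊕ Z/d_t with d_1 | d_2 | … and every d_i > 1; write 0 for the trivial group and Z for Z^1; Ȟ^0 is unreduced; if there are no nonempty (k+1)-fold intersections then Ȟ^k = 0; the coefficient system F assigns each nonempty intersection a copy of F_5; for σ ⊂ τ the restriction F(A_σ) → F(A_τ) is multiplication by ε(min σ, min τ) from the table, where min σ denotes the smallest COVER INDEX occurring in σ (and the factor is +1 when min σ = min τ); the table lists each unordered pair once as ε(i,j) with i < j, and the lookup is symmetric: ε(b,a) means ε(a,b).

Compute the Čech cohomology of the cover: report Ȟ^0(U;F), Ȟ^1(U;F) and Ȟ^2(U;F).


Ȟ^0 ≅ 0, Ȟ^1 ≅ Z/5 and Ȟ^2 ≅ 0

nonempty intersections:
  A12={x3} A14={x8} A15={x6} A16={x5} A23={x2} A34={x4} A56={x1,x7}
C dims 6,7; δ0: rk_F5 6
Ȟ^0: (6−6)−0=0 ⇒ 0
Ȟ^1: (7−0)−6=1 ⇒ Z/5
Ȟ^2: (0−0)−0=0 ⇒ 0


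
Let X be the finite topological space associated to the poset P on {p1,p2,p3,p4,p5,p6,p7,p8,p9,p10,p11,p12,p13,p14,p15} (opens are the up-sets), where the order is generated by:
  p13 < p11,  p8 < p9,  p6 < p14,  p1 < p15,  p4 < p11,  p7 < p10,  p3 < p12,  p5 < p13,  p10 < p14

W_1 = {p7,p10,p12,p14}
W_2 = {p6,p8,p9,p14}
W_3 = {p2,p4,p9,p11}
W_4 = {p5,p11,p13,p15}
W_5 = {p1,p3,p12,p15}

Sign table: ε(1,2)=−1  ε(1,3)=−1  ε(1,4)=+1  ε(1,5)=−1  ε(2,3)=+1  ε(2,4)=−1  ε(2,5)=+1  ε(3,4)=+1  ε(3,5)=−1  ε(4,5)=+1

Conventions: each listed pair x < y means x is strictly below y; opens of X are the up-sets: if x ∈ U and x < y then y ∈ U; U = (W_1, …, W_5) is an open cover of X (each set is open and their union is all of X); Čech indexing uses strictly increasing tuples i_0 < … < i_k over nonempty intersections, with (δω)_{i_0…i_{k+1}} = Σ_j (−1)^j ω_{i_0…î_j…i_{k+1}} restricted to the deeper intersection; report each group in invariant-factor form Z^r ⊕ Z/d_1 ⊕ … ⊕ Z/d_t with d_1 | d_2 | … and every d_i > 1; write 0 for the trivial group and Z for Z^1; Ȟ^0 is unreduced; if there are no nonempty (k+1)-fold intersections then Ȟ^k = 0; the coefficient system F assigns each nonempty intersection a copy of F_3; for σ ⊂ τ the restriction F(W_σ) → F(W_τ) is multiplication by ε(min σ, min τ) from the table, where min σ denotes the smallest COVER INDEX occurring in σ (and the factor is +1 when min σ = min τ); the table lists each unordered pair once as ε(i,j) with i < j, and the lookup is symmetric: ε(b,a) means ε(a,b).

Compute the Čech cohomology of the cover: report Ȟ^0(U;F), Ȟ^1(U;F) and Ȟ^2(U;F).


cover nerve:
  W12={p14} W15={p12} W23={p9} W34={p11} W45={p15}
C dims 5,5; δ0: rk_F3 4
Ȟ^0: (5−4)−0=1 ⇒ Z/3
Ȟ^1: (5−0)−4=1 ⇒ Z/3
Ȟ^2: (0−0)−0=0 ⇒ 0

Ȟ^0 = Z/3, Ȟ^1 = Z/3, Ȟ^2 = 0


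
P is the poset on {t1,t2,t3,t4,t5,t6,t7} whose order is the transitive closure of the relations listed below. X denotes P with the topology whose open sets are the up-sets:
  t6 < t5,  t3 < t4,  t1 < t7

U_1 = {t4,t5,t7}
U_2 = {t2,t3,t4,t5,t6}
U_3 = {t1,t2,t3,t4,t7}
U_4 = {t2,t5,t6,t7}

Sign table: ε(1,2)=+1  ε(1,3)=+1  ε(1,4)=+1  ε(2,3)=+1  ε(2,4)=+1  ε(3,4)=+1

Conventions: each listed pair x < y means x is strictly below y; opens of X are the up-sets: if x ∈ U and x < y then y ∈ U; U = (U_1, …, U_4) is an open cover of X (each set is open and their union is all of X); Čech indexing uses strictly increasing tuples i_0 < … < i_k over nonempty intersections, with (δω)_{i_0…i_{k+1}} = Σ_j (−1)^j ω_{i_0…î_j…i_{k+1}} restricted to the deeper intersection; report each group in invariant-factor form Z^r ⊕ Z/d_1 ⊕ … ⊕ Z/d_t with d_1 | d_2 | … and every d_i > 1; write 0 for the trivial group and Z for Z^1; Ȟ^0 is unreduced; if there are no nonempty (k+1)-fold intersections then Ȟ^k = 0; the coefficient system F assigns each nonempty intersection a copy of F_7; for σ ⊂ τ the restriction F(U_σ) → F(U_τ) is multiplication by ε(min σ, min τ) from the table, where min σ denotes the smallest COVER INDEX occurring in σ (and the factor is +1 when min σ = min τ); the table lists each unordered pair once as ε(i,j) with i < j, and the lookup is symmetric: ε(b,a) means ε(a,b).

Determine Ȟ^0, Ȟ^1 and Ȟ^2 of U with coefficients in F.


intersection data:
  U12={t4,t5} U13={t4,t7} U14={t5,t7} U23={t2,t3,t4} U24={t2,t5,t6} U34={t2,t7}
  U123={t4} U124={t5} U134={t7} U234={t2}
C dims 4,6,4; δ0: rk_F7 3; δ1: rk_F7 3
Ȟ^0 = (4 − 3) − 0 = 1, so Ȟ^0 ≅ Z/7
Ȟ^1 = (6 − 3) − 3 = 0, so Ȟ^1 ≅ 0
Ȟ^2 = (4 − 0) − 3 = 1, so Ȟ^2 ≅ Z/7

Ȟ^0(U;F) ≅ Z/7, Ȟ^1(U;F) ≅ 0 and Ȟ^2(U;F) ≅ Z/7


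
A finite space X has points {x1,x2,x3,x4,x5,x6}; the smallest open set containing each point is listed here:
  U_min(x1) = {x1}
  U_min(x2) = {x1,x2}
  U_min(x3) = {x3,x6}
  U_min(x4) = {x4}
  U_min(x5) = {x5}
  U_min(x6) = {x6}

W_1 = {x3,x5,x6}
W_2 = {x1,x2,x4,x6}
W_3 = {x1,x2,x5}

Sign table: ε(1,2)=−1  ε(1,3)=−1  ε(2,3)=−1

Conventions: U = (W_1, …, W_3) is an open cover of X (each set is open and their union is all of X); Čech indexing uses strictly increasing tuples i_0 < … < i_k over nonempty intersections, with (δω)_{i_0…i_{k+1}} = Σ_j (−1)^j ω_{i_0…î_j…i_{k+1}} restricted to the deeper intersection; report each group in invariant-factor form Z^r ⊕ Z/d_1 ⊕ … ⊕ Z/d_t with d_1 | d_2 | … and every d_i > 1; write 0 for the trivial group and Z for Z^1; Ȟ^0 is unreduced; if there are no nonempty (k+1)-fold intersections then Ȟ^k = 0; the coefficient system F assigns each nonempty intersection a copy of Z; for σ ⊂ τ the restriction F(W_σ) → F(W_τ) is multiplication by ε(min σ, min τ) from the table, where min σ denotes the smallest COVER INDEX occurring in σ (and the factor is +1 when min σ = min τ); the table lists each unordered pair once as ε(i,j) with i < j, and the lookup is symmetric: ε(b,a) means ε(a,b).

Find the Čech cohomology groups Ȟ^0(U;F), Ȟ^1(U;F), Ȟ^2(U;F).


Ȟ^0(U;F) ≅ 0, Ȟ^1(U;F) ≅ Z/2 and Ȟ^2(U;F) ≅ 0

nonempty intersections:
  W12={x6} W13={x5} W23={x1,x2}
C dims 3,3; δ0: rk 3, SNF 1^2·2
Ȟ^0: (3−3)−0=0 ⇒ 0
Ȟ^1: (3−0)−3=0 plus torsion [2] ⇒ Z/2
Ȟ^2: (0−0)−0=0 ⇒ 0


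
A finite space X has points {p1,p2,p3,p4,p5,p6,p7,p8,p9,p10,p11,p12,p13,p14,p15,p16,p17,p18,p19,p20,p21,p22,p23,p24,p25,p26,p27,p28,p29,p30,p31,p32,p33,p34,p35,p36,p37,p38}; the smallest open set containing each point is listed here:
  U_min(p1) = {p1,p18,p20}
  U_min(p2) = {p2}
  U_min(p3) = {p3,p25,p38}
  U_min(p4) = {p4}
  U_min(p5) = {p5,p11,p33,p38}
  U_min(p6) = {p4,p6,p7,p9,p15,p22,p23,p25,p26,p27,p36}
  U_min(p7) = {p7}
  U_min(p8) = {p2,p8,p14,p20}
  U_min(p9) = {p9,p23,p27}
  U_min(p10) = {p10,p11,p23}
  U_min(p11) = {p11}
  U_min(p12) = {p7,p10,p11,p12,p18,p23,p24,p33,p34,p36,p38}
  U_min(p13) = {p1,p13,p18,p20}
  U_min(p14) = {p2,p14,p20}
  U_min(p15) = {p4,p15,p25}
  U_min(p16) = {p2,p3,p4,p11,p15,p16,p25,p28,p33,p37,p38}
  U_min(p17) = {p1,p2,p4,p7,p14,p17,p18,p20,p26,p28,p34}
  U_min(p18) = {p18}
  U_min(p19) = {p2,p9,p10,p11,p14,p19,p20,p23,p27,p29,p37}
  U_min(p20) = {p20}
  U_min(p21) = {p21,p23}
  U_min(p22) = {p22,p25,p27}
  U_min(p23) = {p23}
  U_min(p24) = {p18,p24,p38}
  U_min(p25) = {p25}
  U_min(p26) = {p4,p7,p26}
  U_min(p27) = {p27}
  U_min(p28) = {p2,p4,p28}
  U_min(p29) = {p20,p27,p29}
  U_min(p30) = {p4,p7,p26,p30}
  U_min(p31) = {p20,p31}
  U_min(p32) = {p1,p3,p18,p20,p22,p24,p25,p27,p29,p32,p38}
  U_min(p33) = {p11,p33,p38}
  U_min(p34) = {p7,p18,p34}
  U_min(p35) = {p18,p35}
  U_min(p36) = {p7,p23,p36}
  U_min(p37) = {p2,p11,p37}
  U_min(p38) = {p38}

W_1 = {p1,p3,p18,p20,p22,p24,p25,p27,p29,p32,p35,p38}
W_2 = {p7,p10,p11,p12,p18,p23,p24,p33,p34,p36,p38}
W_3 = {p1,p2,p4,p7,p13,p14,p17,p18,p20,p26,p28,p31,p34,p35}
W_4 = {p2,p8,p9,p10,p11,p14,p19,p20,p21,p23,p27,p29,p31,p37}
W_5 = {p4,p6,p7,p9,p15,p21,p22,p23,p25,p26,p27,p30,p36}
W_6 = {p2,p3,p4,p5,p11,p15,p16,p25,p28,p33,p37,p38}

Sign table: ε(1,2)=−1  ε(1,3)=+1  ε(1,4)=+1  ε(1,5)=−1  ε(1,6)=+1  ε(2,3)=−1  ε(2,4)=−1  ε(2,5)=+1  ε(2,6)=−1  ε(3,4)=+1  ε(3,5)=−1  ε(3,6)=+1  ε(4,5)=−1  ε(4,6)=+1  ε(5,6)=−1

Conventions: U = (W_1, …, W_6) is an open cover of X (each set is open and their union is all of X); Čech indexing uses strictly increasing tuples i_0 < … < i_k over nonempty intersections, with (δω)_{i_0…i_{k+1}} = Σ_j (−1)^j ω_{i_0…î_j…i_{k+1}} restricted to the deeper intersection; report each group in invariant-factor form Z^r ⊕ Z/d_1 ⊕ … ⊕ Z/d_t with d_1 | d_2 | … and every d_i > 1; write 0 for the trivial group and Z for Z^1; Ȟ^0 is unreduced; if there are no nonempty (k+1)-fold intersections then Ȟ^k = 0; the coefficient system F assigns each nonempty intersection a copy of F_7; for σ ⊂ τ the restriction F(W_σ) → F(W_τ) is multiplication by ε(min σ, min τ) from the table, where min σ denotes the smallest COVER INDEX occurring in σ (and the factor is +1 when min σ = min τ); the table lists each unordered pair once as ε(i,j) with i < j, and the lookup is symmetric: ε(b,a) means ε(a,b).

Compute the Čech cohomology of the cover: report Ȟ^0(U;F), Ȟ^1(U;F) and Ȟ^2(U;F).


Ȟ^0 ≅ Z/7; Ȟ^1 ≅ 0; Ȟ^2 ≅ 0

nerve of the cover:
  W12={p18,p24,p38} W13={p1,p18,p20,p35} W14={p20,p27,p29} W15={p22,p25,p27} W16={p3,p25,p38} W23={p7,p18,p34} W24={p10,p11,p23} W25={p7,p23,p36} W26={p11,p33,p38} W34={p2,p14,p20,p31} W35={p4,p7,p26} W36={p2,p4,p28} W45={p9,p21,p23,p27} W46={p2,p11,p37} W56={p4,p15,p25}
  W123={p18} W126={p38} W134={p20} W145={p27} W156={p25} W235={p7} W245={p23} W246={p11} W346={p2} W356={p4}
C dims 6,15,10; δ0: rk_F7 5; δ1: rk_F7 10
Ȟ^0 = (6 − 5) − 0 = 1, so Ȟ^0 ≅ Z/7
Ȟ^1 = (15 − 10) − 5 = 0, so Ȟ^1 ≅ 0
Ȟ^2 = (10 − 0) − 10 = 0, so Ȟ^2 ≅ 0


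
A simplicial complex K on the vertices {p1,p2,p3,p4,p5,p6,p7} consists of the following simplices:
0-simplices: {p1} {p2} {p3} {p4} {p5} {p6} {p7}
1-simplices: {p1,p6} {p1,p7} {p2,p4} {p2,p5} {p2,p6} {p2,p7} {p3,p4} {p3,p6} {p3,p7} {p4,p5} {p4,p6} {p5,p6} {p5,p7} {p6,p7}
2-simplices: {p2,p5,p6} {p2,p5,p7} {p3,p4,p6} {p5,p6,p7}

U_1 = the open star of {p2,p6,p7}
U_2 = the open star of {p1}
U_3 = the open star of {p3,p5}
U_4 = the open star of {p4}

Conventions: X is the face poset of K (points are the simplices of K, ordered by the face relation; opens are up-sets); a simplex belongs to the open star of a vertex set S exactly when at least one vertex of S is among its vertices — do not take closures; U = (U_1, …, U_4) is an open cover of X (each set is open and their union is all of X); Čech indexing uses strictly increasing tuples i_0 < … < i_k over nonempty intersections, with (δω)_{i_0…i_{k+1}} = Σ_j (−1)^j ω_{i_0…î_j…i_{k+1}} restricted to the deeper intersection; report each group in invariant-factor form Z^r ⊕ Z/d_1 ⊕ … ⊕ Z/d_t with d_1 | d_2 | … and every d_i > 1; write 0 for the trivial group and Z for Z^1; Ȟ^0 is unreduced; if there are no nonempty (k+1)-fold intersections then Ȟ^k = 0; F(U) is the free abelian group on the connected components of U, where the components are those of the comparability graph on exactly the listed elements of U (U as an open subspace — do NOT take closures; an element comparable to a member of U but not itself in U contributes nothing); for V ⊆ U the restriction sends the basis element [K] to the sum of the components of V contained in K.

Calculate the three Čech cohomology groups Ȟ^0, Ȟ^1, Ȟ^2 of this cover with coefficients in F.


nerve of the cover:
  U1={{p2},{p6},{p7},{p1,p6},{p1,p7},{p2,p4},{p2,p5},{p2,p6},{p2,p7},{p3,p6},{p3,p7},{p4,p6},{p5,p6},{p5,p7},{p6,p7},{p2,p5,p6},{p2,p5,p7},{p3,p4,p6},{p5,p6,p7}} U2={{p1},{p1,p6},{p1,p7}} U3={{p3},{p5},{p2,p5},{p3,p4},{p3,p6},{p3,p7},{p4,p5},{p5,p6},{p5,p7},{p2,p5,p6},{p2,p5,p7},{p3,p4,p6},{p5,p6,p7}} U4={{p4},{p2,p4},{p3,p4},{p4,p5},{p4,p6},{p3,p4,p6}}
  U12={{p1,p6},{p1,p7}} U13={{p2,p5},{p3,p6},{p3,p7},{p5,p6},{p5,p7},{p2,p5,p6},{p2,p5,p7},{p3,p4,p6},{p5,p6,p7}} U14={{p2,p4},{p4,p6},{p3,p4,p6}} U34={{p3,p4},{p4,p5},{p3,p4,p6}}
  U134={{p3,p4,p6}}
components per intersection:
  U1: {{p2},{p6},{p7},{p1,p6},{p1,p7},{p2,p4},{p2,p5},{p2,p6},{p2,p7},{p3,p6},{p3,p7},{p4,p6},{p5,p6},{p5,p7},{p6,p7},{p2,p5,p6},{p2,p5,p7},{p3,p4,p6},{p5,p6,p7}}
  U2: {{p1},{p1,p6},{p1,p7}}
  U3: {{p3},{p3,p4},{p3,p6},{p3,p7},{p3,p4,p6}} {{p5},{p2,p5},{p4,p5},{p5,p6},{p5,p7},{p2,p5,p6},{p2,p5,p7},{p5,p6,p7}}
  U4: {{p4},{p2,p4},{p3,p4},{p4,p5},{p4,p6},{p3,p4,p6}}
  U12: {{p1,p6}} {{p1,p7}}
  U13: {{p2,p5},{p5,p6},{p5,p7},{p2,p5,p6},{p2,p5,p7},{p5,p6,p7}} {{p3,p6},{p3,p4,p6}} {{p3,p7}}
  U14: {{p2,p4}} {{p4,p6},{p3,p4,p6}}
  U34: {{p3,p4},{p3,p4,p6}} {{p4,p5}}
  U134: {{p3,p4,p6}}
C dims 5,9,1; δ0: rk 4, SNF 1^4; δ1: rk 1, SNF 1^1
Ȟ^0 = (5 − 4) − 0 = 1, so Ȟ^0 ≅ Z
Ȟ^1 = (9 − 1) − 4 = 4, so Ȟ^1 ≅ Z^4
Ȟ^2 = (1 − 0) − 1 = 0, so Ȟ^2 ≅ 0

Ȟ^0 = Z,  Ȟ^1 = Z^4,  Ȟ^2 = 0


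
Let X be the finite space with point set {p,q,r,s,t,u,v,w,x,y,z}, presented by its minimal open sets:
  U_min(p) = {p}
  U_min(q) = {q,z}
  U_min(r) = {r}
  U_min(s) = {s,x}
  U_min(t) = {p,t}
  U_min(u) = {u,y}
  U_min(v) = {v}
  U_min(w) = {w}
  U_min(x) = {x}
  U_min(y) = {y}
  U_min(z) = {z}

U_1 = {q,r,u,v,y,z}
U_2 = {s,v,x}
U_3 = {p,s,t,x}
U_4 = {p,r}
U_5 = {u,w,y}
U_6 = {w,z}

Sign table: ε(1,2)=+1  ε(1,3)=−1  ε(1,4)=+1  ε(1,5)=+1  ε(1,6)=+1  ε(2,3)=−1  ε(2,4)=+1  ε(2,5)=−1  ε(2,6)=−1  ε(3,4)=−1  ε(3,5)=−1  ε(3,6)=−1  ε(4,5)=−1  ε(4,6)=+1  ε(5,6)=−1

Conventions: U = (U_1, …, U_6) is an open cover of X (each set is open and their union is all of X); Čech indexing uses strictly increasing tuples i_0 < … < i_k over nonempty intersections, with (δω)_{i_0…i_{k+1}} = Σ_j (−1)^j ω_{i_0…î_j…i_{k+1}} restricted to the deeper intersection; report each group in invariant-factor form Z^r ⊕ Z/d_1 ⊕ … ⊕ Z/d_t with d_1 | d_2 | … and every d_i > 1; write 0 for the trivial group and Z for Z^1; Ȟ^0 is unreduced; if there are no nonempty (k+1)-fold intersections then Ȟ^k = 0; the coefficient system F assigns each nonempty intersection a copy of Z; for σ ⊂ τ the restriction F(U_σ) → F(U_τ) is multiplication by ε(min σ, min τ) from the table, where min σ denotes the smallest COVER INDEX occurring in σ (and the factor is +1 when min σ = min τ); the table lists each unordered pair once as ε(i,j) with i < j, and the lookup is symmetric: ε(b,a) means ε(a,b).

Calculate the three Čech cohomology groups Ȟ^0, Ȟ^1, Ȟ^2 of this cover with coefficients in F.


Ȟ^0(U;F) ≅ 0, Ȟ^1(U;F) ≅ Z ⊕ Z/2, Ȟ^2(U;F) ≅ 0

nerve of the cover:
  U12={v} U14={r} U15={u,y} U16={z} U23={s,x} U34={p} U56={w}
C dims 6,7; δ0: rk 6, SNF 1^5·2
Ȟ^0 = (6 − 6) − 0 = 0, so Ȟ^0 ≅ 0
Ȟ^1 = (7 − 0) − 6 = 1 plus torsion [2], so Ȟ^1 ≅ Z ⊕ Z/2
Ȟ^2 = (0 − 0) − 0 = 0, so Ȟ^2 ≅ 0


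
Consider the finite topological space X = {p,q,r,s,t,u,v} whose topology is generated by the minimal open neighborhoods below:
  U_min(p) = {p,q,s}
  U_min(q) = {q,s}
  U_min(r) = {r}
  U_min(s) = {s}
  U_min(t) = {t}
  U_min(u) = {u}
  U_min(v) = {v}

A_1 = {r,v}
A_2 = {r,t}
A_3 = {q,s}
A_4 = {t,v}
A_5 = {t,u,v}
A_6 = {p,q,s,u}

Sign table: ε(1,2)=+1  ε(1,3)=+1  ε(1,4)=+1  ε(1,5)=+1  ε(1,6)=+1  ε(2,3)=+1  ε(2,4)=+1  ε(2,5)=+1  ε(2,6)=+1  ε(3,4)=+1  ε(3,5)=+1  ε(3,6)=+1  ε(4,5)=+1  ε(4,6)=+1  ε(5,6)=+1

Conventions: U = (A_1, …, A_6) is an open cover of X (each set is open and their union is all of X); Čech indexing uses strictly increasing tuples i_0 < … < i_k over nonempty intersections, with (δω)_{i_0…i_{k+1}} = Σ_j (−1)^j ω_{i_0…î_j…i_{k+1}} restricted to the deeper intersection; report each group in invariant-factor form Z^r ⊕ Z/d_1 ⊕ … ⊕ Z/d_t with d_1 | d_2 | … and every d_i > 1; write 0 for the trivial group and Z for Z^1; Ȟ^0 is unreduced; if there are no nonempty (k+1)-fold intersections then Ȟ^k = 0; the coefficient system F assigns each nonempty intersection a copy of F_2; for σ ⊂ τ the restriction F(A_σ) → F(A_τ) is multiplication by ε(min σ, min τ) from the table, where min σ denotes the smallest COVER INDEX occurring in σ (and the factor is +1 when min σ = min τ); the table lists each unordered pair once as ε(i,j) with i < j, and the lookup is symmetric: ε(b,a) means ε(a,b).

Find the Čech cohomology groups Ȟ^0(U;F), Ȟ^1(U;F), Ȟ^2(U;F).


Ȟ^0 = Z/2; Ȟ^1 = Z/2; Ȟ^2 = 0

nonempty overlaps:
  A12={r} A14={v} A15={v} A24={t} A25={t} A36={q,s} A45={t,v} A56={u}
  A145={v} A245={t}
C dims 6,8,2; δ0: rk_F2 5; δ1: rk_F2 2
degree 0: 6−5−0 = 1 → Ȟ^0 ≅ Z/2
degree 1: 8−2−5 = 1 → Ȟ^1 ≅ Z/2
degree 2: 2−0−2 = 0 → Ȟ^2 ≅ 0


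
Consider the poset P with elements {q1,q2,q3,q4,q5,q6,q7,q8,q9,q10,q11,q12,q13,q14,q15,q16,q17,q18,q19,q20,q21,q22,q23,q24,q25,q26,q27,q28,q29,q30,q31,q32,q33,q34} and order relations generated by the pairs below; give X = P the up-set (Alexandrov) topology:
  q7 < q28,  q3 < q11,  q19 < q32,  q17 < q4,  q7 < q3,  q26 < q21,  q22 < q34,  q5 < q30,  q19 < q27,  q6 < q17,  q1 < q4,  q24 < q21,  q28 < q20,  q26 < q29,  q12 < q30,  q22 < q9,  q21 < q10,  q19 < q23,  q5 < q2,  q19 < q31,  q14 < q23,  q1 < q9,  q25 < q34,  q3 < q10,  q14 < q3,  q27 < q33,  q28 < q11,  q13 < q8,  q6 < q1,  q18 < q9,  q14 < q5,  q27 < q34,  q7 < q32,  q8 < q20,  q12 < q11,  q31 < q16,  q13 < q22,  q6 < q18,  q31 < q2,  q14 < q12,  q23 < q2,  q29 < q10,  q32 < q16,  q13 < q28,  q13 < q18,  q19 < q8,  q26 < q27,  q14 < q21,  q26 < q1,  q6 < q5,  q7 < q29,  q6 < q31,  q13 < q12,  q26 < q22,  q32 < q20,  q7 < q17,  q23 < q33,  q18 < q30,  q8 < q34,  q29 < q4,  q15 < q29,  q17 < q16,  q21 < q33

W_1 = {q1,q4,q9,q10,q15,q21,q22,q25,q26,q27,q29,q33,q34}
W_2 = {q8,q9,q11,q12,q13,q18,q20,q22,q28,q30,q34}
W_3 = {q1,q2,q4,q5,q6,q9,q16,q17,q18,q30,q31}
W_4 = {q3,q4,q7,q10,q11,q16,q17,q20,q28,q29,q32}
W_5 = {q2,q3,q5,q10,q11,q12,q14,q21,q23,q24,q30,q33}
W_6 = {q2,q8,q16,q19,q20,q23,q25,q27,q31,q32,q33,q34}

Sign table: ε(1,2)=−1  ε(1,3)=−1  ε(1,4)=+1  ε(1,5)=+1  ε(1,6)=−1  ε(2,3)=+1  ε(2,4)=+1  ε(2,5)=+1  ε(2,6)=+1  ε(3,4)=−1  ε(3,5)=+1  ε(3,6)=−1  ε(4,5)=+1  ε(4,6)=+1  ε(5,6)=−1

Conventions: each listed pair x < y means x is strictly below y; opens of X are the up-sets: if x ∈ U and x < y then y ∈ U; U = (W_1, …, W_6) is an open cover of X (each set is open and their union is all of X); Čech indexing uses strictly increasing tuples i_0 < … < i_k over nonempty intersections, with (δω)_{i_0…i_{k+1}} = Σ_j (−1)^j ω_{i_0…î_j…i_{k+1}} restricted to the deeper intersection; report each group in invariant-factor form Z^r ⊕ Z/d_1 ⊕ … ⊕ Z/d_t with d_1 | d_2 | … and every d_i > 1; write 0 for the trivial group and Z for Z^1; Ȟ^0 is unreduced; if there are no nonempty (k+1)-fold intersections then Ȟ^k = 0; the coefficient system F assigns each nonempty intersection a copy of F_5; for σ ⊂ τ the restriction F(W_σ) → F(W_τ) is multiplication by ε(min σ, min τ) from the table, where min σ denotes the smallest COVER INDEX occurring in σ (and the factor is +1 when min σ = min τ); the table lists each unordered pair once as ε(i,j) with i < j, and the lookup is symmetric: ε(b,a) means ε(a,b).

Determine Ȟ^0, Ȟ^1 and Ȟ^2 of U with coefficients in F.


Ȟ^0 ≅ 0; Ȟ^1 ≅ 0; Ȟ^2 ≅ Z/5

nerve of the cover:
  W12={q9,q22,q34} W13={q1,q4,q9} W14={q4,q10,q29} W15={q10,q21,q33} W16={q25,q27,q33,q34} W23={q9,q18,q30} W24={q11,q20,q28} W25={q11,q12,q30} W26={q8,q20,q34} W34={q4,q16,q17} W35={q2,q5,q30} W36={q2,q16,q31} W45={q3,q10,q11} W46={q16,q20,q32} W56={q2,q23,q33}
  W123={q9} W126={q34} W134={q4} W145={q10} W156={q33} W235={q30} W245={q11} W246={q20} W346={q16} W356={q2}
C dims 6,15,10; δ0: rk_F5 6; δ1: rk_F5 9
Ȟ^0 = (6 − 6) − 0 = 0, so Ȟ^0 ≅ 0
Ȟ^1 = (15 − 9) − 6 = 0, so Ȟ^1 ≅ 0
Ȟ^2 = (10 − 0) − 9 = 1, so Ȟ^2 ≅ Z/5
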